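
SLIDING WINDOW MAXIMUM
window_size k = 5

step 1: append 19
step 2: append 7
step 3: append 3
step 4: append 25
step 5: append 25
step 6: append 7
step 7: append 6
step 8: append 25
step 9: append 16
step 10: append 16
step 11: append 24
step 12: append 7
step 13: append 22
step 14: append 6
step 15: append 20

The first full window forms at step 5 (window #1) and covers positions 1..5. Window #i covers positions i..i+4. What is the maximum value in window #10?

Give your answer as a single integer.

step 1: append 19 -> window=[19] (not full yet)
step 2: append 7 -> window=[19, 7] (not full yet)
step 3: append 3 -> window=[19, 7, 3] (not full yet)
step 4: append 25 -> window=[19, 7, 3, 25] (not full yet)
step 5: append 25 -> window=[19, 7, 3, 25, 25] -> max=25
step 6: append 7 -> window=[7, 3, 25, 25, 7] -> max=25
step 7: append 6 -> window=[3, 25, 25, 7, 6] -> max=25
step 8: append 25 -> window=[25, 25, 7, 6, 25] -> max=25
step 9: append 16 -> window=[25, 7, 6, 25, 16] -> max=25
step 10: append 16 -> window=[7, 6, 25, 16, 16] -> max=25
step 11: append 24 -> window=[6, 25, 16, 16, 24] -> max=25
step 12: append 7 -> window=[25, 16, 16, 24, 7] -> max=25
step 13: append 22 -> window=[16, 16, 24, 7, 22] -> max=24
step 14: append 6 -> window=[16, 24, 7, 22, 6] -> max=24
Window #10 max = 24

Answer: 24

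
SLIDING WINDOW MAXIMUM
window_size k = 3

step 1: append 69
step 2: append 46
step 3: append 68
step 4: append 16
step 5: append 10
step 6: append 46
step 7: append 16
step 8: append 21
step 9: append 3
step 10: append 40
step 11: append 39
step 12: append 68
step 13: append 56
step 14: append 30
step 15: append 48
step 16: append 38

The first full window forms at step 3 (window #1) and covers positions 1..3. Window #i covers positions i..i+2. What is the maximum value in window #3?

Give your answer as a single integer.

Answer: 68

Derivation:
step 1: append 69 -> window=[69] (not full yet)
step 2: append 46 -> window=[69, 46] (not full yet)
step 3: append 68 -> window=[69, 46, 68] -> max=69
step 4: append 16 -> window=[46, 68, 16] -> max=68
step 5: append 10 -> window=[68, 16, 10] -> max=68
Window #3 max = 68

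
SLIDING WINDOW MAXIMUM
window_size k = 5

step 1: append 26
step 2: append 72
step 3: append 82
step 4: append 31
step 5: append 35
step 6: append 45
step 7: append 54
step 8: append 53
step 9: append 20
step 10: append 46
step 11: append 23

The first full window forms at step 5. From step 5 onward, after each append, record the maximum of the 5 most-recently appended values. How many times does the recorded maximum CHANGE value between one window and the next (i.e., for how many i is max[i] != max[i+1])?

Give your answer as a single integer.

step 1: append 26 -> window=[26] (not full yet)
step 2: append 72 -> window=[26, 72] (not full yet)
step 3: append 82 -> window=[26, 72, 82] (not full yet)
step 4: append 31 -> window=[26, 72, 82, 31] (not full yet)
step 5: append 35 -> window=[26, 72, 82, 31, 35] -> max=82
step 6: append 45 -> window=[72, 82, 31, 35, 45] -> max=82
step 7: append 54 -> window=[82, 31, 35, 45, 54] -> max=82
step 8: append 53 -> window=[31, 35, 45, 54, 53] -> max=54
step 9: append 20 -> window=[35, 45, 54, 53, 20] -> max=54
step 10: append 46 -> window=[45, 54, 53, 20, 46] -> max=54
step 11: append 23 -> window=[54, 53, 20, 46, 23] -> max=54
Recorded maximums: 82 82 82 54 54 54 54
Changes between consecutive maximums: 1

Answer: 1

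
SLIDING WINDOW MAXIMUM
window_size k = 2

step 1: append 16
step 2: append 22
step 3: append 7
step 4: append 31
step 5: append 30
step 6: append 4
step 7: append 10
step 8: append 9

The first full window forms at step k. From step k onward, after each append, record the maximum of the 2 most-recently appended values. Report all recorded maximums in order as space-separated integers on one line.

Answer: 22 22 31 31 30 10 10

Derivation:
step 1: append 16 -> window=[16] (not full yet)
step 2: append 22 -> window=[16, 22] -> max=22
step 3: append 7 -> window=[22, 7] -> max=22
step 4: append 31 -> window=[7, 31] -> max=31
step 5: append 30 -> window=[31, 30] -> max=31
step 6: append 4 -> window=[30, 4] -> max=30
step 7: append 10 -> window=[4, 10] -> max=10
step 8: append 9 -> window=[10, 9] -> max=10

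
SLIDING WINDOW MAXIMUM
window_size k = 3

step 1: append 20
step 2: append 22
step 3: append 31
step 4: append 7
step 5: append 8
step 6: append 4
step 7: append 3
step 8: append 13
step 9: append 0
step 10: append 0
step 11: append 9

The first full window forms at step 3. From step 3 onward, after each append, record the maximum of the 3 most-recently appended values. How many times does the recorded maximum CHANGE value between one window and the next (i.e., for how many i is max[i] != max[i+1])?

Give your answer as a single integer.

step 1: append 20 -> window=[20] (not full yet)
step 2: append 22 -> window=[20, 22] (not full yet)
step 3: append 31 -> window=[20, 22, 31] -> max=31
step 4: append 7 -> window=[22, 31, 7] -> max=31
step 5: append 8 -> window=[31, 7, 8] -> max=31
step 6: append 4 -> window=[7, 8, 4] -> max=8
step 7: append 3 -> window=[8, 4, 3] -> max=8
step 8: append 13 -> window=[4, 3, 13] -> max=13
step 9: append 0 -> window=[3, 13, 0] -> max=13
step 10: append 0 -> window=[13, 0, 0] -> max=13
step 11: append 9 -> window=[0, 0, 9] -> max=9
Recorded maximums: 31 31 31 8 8 13 13 13 9
Changes between consecutive maximums: 3

Answer: 3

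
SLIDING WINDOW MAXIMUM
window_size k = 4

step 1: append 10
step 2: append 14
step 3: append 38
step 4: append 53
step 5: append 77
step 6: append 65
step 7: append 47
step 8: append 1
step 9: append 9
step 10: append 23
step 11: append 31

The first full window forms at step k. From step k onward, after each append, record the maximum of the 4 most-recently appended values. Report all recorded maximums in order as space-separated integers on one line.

Answer: 53 77 77 77 77 65 47 31

Derivation:
step 1: append 10 -> window=[10] (not full yet)
step 2: append 14 -> window=[10, 14] (not full yet)
step 3: append 38 -> window=[10, 14, 38] (not full yet)
step 4: append 53 -> window=[10, 14, 38, 53] -> max=53
step 5: append 77 -> window=[14, 38, 53, 77] -> max=77
step 6: append 65 -> window=[38, 53, 77, 65] -> max=77
step 7: append 47 -> window=[53, 77, 65, 47] -> max=77
step 8: append 1 -> window=[77, 65, 47, 1] -> max=77
step 9: append 9 -> window=[65, 47, 1, 9] -> max=65
step 10: append 23 -> window=[47, 1, 9, 23] -> max=47
step 11: append 31 -> window=[1, 9, 23, 31] -> max=31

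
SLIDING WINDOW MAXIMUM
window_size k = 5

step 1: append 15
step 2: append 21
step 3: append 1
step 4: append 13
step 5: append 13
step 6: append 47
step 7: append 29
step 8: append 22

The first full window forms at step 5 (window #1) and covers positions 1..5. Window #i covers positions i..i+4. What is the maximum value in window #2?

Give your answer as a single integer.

step 1: append 15 -> window=[15] (not full yet)
step 2: append 21 -> window=[15, 21] (not full yet)
step 3: append 1 -> window=[15, 21, 1] (not full yet)
step 4: append 13 -> window=[15, 21, 1, 13] (not full yet)
step 5: append 13 -> window=[15, 21, 1, 13, 13] -> max=21
step 6: append 47 -> window=[21, 1, 13, 13, 47] -> max=47
Window #2 max = 47

Answer: 47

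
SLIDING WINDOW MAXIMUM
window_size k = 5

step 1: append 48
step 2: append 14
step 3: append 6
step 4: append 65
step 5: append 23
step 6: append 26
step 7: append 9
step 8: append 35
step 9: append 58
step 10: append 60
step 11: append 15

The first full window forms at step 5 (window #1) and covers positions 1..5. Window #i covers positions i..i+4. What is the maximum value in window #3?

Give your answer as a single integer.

Answer: 65

Derivation:
step 1: append 48 -> window=[48] (not full yet)
step 2: append 14 -> window=[48, 14] (not full yet)
step 3: append 6 -> window=[48, 14, 6] (not full yet)
step 4: append 65 -> window=[48, 14, 6, 65] (not full yet)
step 5: append 23 -> window=[48, 14, 6, 65, 23] -> max=65
step 6: append 26 -> window=[14, 6, 65, 23, 26] -> max=65
step 7: append 9 -> window=[6, 65, 23, 26, 9] -> max=65
Window #3 max = 65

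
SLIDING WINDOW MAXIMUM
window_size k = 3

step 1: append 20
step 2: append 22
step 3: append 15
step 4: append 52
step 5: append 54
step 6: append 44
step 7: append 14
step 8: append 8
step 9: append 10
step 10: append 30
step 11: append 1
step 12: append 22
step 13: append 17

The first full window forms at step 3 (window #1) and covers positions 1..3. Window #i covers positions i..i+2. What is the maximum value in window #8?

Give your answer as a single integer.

step 1: append 20 -> window=[20] (not full yet)
step 2: append 22 -> window=[20, 22] (not full yet)
step 3: append 15 -> window=[20, 22, 15] -> max=22
step 4: append 52 -> window=[22, 15, 52] -> max=52
step 5: append 54 -> window=[15, 52, 54] -> max=54
step 6: append 44 -> window=[52, 54, 44] -> max=54
step 7: append 14 -> window=[54, 44, 14] -> max=54
step 8: append 8 -> window=[44, 14, 8] -> max=44
step 9: append 10 -> window=[14, 8, 10] -> max=14
step 10: append 30 -> window=[8, 10, 30] -> max=30
Window #8 max = 30

Answer: 30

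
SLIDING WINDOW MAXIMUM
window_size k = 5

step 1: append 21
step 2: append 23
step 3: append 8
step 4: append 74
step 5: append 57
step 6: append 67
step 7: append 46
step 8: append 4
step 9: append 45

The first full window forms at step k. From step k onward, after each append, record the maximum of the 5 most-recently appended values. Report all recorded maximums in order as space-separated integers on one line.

Answer: 74 74 74 74 67

Derivation:
step 1: append 21 -> window=[21] (not full yet)
step 2: append 23 -> window=[21, 23] (not full yet)
step 3: append 8 -> window=[21, 23, 8] (not full yet)
step 4: append 74 -> window=[21, 23, 8, 74] (not full yet)
step 5: append 57 -> window=[21, 23, 8, 74, 57] -> max=74
step 6: append 67 -> window=[23, 8, 74, 57, 67] -> max=74
step 7: append 46 -> window=[8, 74, 57, 67, 46] -> max=74
step 8: append 4 -> window=[74, 57, 67, 46, 4] -> max=74
step 9: append 45 -> window=[57, 67, 46, 4, 45] -> max=67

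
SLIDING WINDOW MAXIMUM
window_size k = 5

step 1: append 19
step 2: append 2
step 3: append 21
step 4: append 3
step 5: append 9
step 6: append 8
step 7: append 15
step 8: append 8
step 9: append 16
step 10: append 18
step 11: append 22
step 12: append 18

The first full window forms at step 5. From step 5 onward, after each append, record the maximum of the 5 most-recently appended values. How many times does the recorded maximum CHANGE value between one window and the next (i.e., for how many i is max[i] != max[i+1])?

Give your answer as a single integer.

step 1: append 19 -> window=[19] (not full yet)
step 2: append 2 -> window=[19, 2] (not full yet)
step 3: append 21 -> window=[19, 2, 21] (not full yet)
step 4: append 3 -> window=[19, 2, 21, 3] (not full yet)
step 5: append 9 -> window=[19, 2, 21, 3, 9] -> max=21
step 6: append 8 -> window=[2, 21, 3, 9, 8] -> max=21
step 7: append 15 -> window=[21, 3, 9, 8, 15] -> max=21
step 8: append 8 -> window=[3, 9, 8, 15, 8] -> max=15
step 9: append 16 -> window=[9, 8, 15, 8, 16] -> max=16
step 10: append 18 -> window=[8, 15, 8, 16, 18] -> max=18
step 11: append 22 -> window=[15, 8, 16, 18, 22] -> max=22
step 12: append 18 -> window=[8, 16, 18, 22, 18] -> max=22
Recorded maximums: 21 21 21 15 16 18 22 22
Changes between consecutive maximums: 4

Answer: 4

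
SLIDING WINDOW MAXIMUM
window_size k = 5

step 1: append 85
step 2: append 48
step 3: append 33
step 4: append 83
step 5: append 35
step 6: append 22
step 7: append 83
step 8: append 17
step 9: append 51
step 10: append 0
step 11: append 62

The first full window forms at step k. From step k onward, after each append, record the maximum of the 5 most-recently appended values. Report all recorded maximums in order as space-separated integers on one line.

Answer: 85 83 83 83 83 83 83

Derivation:
step 1: append 85 -> window=[85] (not full yet)
step 2: append 48 -> window=[85, 48] (not full yet)
step 3: append 33 -> window=[85, 48, 33] (not full yet)
step 4: append 83 -> window=[85, 48, 33, 83] (not full yet)
step 5: append 35 -> window=[85, 48, 33, 83, 35] -> max=85
step 6: append 22 -> window=[48, 33, 83, 35, 22] -> max=83
step 7: append 83 -> window=[33, 83, 35, 22, 83] -> max=83
step 8: append 17 -> window=[83, 35, 22, 83, 17] -> max=83
step 9: append 51 -> window=[35, 22, 83, 17, 51] -> max=83
step 10: append 0 -> window=[22, 83, 17, 51, 0] -> max=83
step 11: append 62 -> window=[83, 17, 51, 0, 62] -> max=83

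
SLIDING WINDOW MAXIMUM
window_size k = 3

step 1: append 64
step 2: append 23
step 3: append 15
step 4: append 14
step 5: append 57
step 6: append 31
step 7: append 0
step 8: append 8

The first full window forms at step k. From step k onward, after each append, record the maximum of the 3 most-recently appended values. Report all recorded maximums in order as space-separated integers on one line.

step 1: append 64 -> window=[64] (not full yet)
step 2: append 23 -> window=[64, 23] (not full yet)
step 3: append 15 -> window=[64, 23, 15] -> max=64
step 4: append 14 -> window=[23, 15, 14] -> max=23
step 5: append 57 -> window=[15, 14, 57] -> max=57
step 6: append 31 -> window=[14, 57, 31] -> max=57
step 7: append 0 -> window=[57, 31, 0] -> max=57
step 8: append 8 -> window=[31, 0, 8] -> max=31

Answer: 64 23 57 57 57 31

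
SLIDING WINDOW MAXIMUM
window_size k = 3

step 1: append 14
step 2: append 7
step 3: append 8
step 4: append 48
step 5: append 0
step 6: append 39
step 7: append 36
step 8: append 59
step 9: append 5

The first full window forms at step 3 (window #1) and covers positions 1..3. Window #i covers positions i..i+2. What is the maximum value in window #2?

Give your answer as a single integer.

Answer: 48

Derivation:
step 1: append 14 -> window=[14] (not full yet)
step 2: append 7 -> window=[14, 7] (not full yet)
step 3: append 8 -> window=[14, 7, 8] -> max=14
step 4: append 48 -> window=[7, 8, 48] -> max=48
Window #2 max = 48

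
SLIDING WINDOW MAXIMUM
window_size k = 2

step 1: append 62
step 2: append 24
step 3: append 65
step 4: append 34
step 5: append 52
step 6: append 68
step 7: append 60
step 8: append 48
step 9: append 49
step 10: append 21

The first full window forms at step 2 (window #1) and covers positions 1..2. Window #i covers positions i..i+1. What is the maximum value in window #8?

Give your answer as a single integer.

step 1: append 62 -> window=[62] (not full yet)
step 2: append 24 -> window=[62, 24] -> max=62
step 3: append 65 -> window=[24, 65] -> max=65
step 4: append 34 -> window=[65, 34] -> max=65
step 5: append 52 -> window=[34, 52] -> max=52
step 6: append 68 -> window=[52, 68] -> max=68
step 7: append 60 -> window=[68, 60] -> max=68
step 8: append 48 -> window=[60, 48] -> max=60
step 9: append 49 -> window=[48, 49] -> max=49
Window #8 max = 49

Answer: 49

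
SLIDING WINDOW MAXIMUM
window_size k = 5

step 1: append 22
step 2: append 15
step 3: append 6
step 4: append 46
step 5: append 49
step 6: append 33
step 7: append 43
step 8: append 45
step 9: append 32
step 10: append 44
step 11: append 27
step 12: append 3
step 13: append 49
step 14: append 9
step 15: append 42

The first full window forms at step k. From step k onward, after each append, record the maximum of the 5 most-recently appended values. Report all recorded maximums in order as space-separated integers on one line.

Answer: 49 49 49 49 49 45 45 45 49 49 49

Derivation:
step 1: append 22 -> window=[22] (not full yet)
step 2: append 15 -> window=[22, 15] (not full yet)
step 3: append 6 -> window=[22, 15, 6] (not full yet)
step 4: append 46 -> window=[22, 15, 6, 46] (not full yet)
step 5: append 49 -> window=[22, 15, 6, 46, 49] -> max=49
step 6: append 33 -> window=[15, 6, 46, 49, 33] -> max=49
step 7: append 43 -> window=[6, 46, 49, 33, 43] -> max=49
step 8: append 45 -> window=[46, 49, 33, 43, 45] -> max=49
step 9: append 32 -> window=[49, 33, 43, 45, 32] -> max=49
step 10: append 44 -> window=[33, 43, 45, 32, 44] -> max=45
step 11: append 27 -> window=[43, 45, 32, 44, 27] -> max=45
step 12: append 3 -> window=[45, 32, 44, 27, 3] -> max=45
step 13: append 49 -> window=[32, 44, 27, 3, 49] -> max=49
step 14: append 9 -> window=[44, 27, 3, 49, 9] -> max=49
step 15: append 42 -> window=[27, 3, 49, 9, 42] -> max=49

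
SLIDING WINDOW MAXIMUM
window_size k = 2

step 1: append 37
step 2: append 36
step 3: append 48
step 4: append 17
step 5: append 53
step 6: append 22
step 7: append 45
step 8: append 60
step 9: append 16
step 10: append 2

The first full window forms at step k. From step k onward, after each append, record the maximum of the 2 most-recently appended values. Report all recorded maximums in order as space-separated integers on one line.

Answer: 37 48 48 53 53 45 60 60 16

Derivation:
step 1: append 37 -> window=[37] (not full yet)
step 2: append 36 -> window=[37, 36] -> max=37
step 3: append 48 -> window=[36, 48] -> max=48
step 4: append 17 -> window=[48, 17] -> max=48
step 5: append 53 -> window=[17, 53] -> max=53
step 6: append 22 -> window=[53, 22] -> max=53
step 7: append 45 -> window=[22, 45] -> max=45
step 8: append 60 -> window=[45, 60] -> max=60
step 9: append 16 -> window=[60, 16] -> max=60
step 10: append 2 -> window=[16, 2] -> max=16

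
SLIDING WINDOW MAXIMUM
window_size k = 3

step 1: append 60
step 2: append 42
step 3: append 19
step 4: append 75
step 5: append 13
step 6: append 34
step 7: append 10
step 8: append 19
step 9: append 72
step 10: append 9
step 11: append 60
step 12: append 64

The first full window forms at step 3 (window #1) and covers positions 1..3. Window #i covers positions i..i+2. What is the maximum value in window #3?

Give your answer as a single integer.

step 1: append 60 -> window=[60] (not full yet)
step 2: append 42 -> window=[60, 42] (not full yet)
step 3: append 19 -> window=[60, 42, 19] -> max=60
step 4: append 75 -> window=[42, 19, 75] -> max=75
step 5: append 13 -> window=[19, 75, 13] -> max=75
Window #3 max = 75

Answer: 75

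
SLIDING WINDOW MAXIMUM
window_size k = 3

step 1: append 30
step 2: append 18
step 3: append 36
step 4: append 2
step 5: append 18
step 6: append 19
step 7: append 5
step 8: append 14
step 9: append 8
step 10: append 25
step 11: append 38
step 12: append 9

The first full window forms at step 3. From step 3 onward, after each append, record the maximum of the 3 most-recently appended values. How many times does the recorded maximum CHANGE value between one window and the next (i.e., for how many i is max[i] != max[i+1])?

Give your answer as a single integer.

Answer: 4

Derivation:
step 1: append 30 -> window=[30] (not full yet)
step 2: append 18 -> window=[30, 18] (not full yet)
step 3: append 36 -> window=[30, 18, 36] -> max=36
step 4: append 2 -> window=[18, 36, 2] -> max=36
step 5: append 18 -> window=[36, 2, 18] -> max=36
step 6: append 19 -> window=[2, 18, 19] -> max=19
step 7: append 5 -> window=[18, 19, 5] -> max=19
step 8: append 14 -> window=[19, 5, 14] -> max=19
step 9: append 8 -> window=[5, 14, 8] -> max=14
step 10: append 25 -> window=[14, 8, 25] -> max=25
step 11: append 38 -> window=[8, 25, 38] -> max=38
step 12: append 9 -> window=[25, 38, 9] -> max=38
Recorded maximums: 36 36 36 19 19 19 14 25 38 38
Changes between consecutive maximums: 4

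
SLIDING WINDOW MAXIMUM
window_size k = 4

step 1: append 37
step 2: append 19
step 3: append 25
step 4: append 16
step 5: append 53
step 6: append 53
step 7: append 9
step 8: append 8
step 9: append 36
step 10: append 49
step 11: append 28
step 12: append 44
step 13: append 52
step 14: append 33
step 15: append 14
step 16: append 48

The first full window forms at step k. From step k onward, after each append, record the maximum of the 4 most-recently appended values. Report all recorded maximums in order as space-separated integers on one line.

Answer: 37 53 53 53 53 53 49 49 49 52 52 52 52

Derivation:
step 1: append 37 -> window=[37] (not full yet)
step 2: append 19 -> window=[37, 19] (not full yet)
step 3: append 25 -> window=[37, 19, 25] (not full yet)
step 4: append 16 -> window=[37, 19, 25, 16] -> max=37
step 5: append 53 -> window=[19, 25, 16, 53] -> max=53
step 6: append 53 -> window=[25, 16, 53, 53] -> max=53
step 7: append 9 -> window=[16, 53, 53, 9] -> max=53
step 8: append 8 -> window=[53, 53, 9, 8] -> max=53
step 9: append 36 -> window=[53, 9, 8, 36] -> max=53
step 10: append 49 -> window=[9, 8, 36, 49] -> max=49
step 11: append 28 -> window=[8, 36, 49, 28] -> max=49
step 12: append 44 -> window=[36, 49, 28, 44] -> max=49
step 13: append 52 -> window=[49, 28, 44, 52] -> max=52
step 14: append 33 -> window=[28, 44, 52, 33] -> max=52
step 15: append 14 -> window=[44, 52, 33, 14] -> max=52
step 16: append 48 -> window=[52, 33, 14, 48] -> max=52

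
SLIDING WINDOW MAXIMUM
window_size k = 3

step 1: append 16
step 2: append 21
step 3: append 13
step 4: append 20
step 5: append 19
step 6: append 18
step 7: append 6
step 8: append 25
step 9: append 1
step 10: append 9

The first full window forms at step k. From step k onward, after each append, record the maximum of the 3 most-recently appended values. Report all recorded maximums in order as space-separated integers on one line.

Answer: 21 21 20 20 19 25 25 25

Derivation:
step 1: append 16 -> window=[16] (not full yet)
step 2: append 21 -> window=[16, 21] (not full yet)
step 3: append 13 -> window=[16, 21, 13] -> max=21
step 4: append 20 -> window=[21, 13, 20] -> max=21
step 5: append 19 -> window=[13, 20, 19] -> max=20
step 6: append 18 -> window=[20, 19, 18] -> max=20
step 7: append 6 -> window=[19, 18, 6] -> max=19
step 8: append 25 -> window=[18, 6, 25] -> max=25
step 9: append 1 -> window=[6, 25, 1] -> max=25
step 10: append 9 -> window=[25, 1, 9] -> max=25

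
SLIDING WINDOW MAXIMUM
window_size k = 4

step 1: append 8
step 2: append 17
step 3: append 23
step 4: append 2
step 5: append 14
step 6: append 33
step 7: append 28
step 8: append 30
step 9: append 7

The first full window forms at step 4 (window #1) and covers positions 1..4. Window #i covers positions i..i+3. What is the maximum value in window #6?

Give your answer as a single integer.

Answer: 33

Derivation:
step 1: append 8 -> window=[8] (not full yet)
step 2: append 17 -> window=[8, 17] (not full yet)
step 3: append 23 -> window=[8, 17, 23] (not full yet)
step 4: append 2 -> window=[8, 17, 23, 2] -> max=23
step 5: append 14 -> window=[17, 23, 2, 14] -> max=23
step 6: append 33 -> window=[23, 2, 14, 33] -> max=33
step 7: append 28 -> window=[2, 14, 33, 28] -> max=33
step 8: append 30 -> window=[14, 33, 28, 30] -> max=33
step 9: append 7 -> window=[33, 28, 30, 7] -> max=33
Window #6 max = 33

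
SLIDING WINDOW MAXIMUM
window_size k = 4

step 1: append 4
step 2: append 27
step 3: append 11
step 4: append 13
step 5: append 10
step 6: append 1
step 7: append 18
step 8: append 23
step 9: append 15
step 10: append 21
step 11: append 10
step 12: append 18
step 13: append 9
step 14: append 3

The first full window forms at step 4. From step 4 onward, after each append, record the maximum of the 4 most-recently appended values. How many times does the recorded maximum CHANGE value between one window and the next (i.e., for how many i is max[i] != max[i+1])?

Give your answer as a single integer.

Answer: 5

Derivation:
step 1: append 4 -> window=[4] (not full yet)
step 2: append 27 -> window=[4, 27] (not full yet)
step 3: append 11 -> window=[4, 27, 11] (not full yet)
step 4: append 13 -> window=[4, 27, 11, 13] -> max=27
step 5: append 10 -> window=[27, 11, 13, 10] -> max=27
step 6: append 1 -> window=[11, 13, 10, 1] -> max=13
step 7: append 18 -> window=[13, 10, 1, 18] -> max=18
step 8: append 23 -> window=[10, 1, 18, 23] -> max=23
step 9: append 15 -> window=[1, 18, 23, 15] -> max=23
step 10: append 21 -> window=[18, 23, 15, 21] -> max=23
step 11: append 10 -> window=[23, 15, 21, 10] -> max=23
step 12: append 18 -> window=[15, 21, 10, 18] -> max=21
step 13: append 9 -> window=[21, 10, 18, 9] -> max=21
step 14: append 3 -> window=[10, 18, 9, 3] -> max=18
Recorded maximums: 27 27 13 18 23 23 23 23 21 21 18
Changes between consecutive maximums: 5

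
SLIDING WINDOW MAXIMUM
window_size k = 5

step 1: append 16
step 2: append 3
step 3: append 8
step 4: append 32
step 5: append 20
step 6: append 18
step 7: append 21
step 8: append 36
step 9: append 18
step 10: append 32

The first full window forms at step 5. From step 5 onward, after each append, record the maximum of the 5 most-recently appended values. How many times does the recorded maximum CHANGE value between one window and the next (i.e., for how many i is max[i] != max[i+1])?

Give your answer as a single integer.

Answer: 1

Derivation:
step 1: append 16 -> window=[16] (not full yet)
step 2: append 3 -> window=[16, 3] (not full yet)
step 3: append 8 -> window=[16, 3, 8] (not full yet)
step 4: append 32 -> window=[16, 3, 8, 32] (not full yet)
step 5: append 20 -> window=[16, 3, 8, 32, 20] -> max=32
step 6: append 18 -> window=[3, 8, 32, 20, 18] -> max=32
step 7: append 21 -> window=[8, 32, 20, 18, 21] -> max=32
step 8: append 36 -> window=[32, 20, 18, 21, 36] -> max=36
step 9: append 18 -> window=[20, 18, 21, 36, 18] -> max=36
step 10: append 32 -> window=[18, 21, 36, 18, 32] -> max=36
Recorded maximums: 32 32 32 36 36 36
Changes between consecutive maximums: 1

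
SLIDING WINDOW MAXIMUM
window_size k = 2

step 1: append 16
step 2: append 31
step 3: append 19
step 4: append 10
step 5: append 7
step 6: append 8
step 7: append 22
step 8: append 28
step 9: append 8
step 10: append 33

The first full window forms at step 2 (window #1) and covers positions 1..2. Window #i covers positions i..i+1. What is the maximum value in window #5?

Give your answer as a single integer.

Answer: 8

Derivation:
step 1: append 16 -> window=[16] (not full yet)
step 2: append 31 -> window=[16, 31] -> max=31
step 3: append 19 -> window=[31, 19] -> max=31
step 4: append 10 -> window=[19, 10] -> max=19
step 5: append 7 -> window=[10, 7] -> max=10
step 6: append 8 -> window=[7, 8] -> max=8
Window #5 max = 8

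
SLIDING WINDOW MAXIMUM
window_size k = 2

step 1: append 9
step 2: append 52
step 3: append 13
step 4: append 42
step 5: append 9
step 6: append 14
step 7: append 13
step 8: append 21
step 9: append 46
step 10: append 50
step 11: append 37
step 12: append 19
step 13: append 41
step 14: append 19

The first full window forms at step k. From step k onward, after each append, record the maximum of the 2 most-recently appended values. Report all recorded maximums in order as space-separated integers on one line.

step 1: append 9 -> window=[9] (not full yet)
step 2: append 52 -> window=[9, 52] -> max=52
step 3: append 13 -> window=[52, 13] -> max=52
step 4: append 42 -> window=[13, 42] -> max=42
step 5: append 9 -> window=[42, 9] -> max=42
step 6: append 14 -> window=[9, 14] -> max=14
step 7: append 13 -> window=[14, 13] -> max=14
step 8: append 21 -> window=[13, 21] -> max=21
step 9: append 46 -> window=[21, 46] -> max=46
step 10: append 50 -> window=[46, 50] -> max=50
step 11: append 37 -> window=[50, 37] -> max=50
step 12: append 19 -> window=[37, 19] -> max=37
step 13: append 41 -> window=[19, 41] -> max=41
step 14: append 19 -> window=[41, 19] -> max=41

Answer: 52 52 42 42 14 14 21 46 50 50 37 41 41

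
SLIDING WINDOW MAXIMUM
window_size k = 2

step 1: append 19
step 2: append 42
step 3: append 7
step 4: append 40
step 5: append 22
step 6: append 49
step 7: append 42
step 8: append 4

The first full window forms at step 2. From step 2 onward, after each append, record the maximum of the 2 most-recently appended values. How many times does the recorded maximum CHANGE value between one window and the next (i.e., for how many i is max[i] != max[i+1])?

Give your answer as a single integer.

Answer: 3

Derivation:
step 1: append 19 -> window=[19] (not full yet)
step 2: append 42 -> window=[19, 42] -> max=42
step 3: append 7 -> window=[42, 7] -> max=42
step 4: append 40 -> window=[7, 40] -> max=40
step 5: append 22 -> window=[40, 22] -> max=40
step 6: append 49 -> window=[22, 49] -> max=49
step 7: append 42 -> window=[49, 42] -> max=49
step 8: append 4 -> window=[42, 4] -> max=42
Recorded maximums: 42 42 40 40 49 49 42
Changes between consecutive maximums: 3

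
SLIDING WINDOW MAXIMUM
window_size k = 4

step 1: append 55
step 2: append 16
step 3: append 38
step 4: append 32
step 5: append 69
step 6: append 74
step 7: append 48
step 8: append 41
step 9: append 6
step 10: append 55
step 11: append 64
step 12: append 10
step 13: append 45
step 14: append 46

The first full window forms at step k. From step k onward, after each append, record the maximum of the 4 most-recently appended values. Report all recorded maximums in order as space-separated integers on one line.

step 1: append 55 -> window=[55] (not full yet)
step 2: append 16 -> window=[55, 16] (not full yet)
step 3: append 38 -> window=[55, 16, 38] (not full yet)
step 4: append 32 -> window=[55, 16, 38, 32] -> max=55
step 5: append 69 -> window=[16, 38, 32, 69] -> max=69
step 6: append 74 -> window=[38, 32, 69, 74] -> max=74
step 7: append 48 -> window=[32, 69, 74, 48] -> max=74
step 8: append 41 -> window=[69, 74, 48, 41] -> max=74
step 9: append 6 -> window=[74, 48, 41, 6] -> max=74
step 10: append 55 -> window=[48, 41, 6, 55] -> max=55
step 11: append 64 -> window=[41, 6, 55, 64] -> max=64
step 12: append 10 -> window=[6, 55, 64, 10] -> max=64
step 13: append 45 -> window=[55, 64, 10, 45] -> max=64
step 14: append 46 -> window=[64, 10, 45, 46] -> max=64

Answer: 55 69 74 74 74 74 55 64 64 64 64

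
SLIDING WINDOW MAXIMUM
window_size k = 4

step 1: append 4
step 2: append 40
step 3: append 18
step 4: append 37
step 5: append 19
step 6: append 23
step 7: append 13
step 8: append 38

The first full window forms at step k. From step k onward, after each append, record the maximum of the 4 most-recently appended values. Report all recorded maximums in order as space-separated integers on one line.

step 1: append 4 -> window=[4] (not full yet)
step 2: append 40 -> window=[4, 40] (not full yet)
step 3: append 18 -> window=[4, 40, 18] (not full yet)
step 4: append 37 -> window=[4, 40, 18, 37] -> max=40
step 5: append 19 -> window=[40, 18, 37, 19] -> max=40
step 6: append 23 -> window=[18, 37, 19, 23] -> max=37
step 7: append 13 -> window=[37, 19, 23, 13] -> max=37
step 8: append 38 -> window=[19, 23, 13, 38] -> max=38

Answer: 40 40 37 37 38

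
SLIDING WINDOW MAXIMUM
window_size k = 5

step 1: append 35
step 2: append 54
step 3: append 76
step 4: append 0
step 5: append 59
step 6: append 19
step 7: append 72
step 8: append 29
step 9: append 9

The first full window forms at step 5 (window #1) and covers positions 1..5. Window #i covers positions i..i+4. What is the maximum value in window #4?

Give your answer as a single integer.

Answer: 72

Derivation:
step 1: append 35 -> window=[35] (not full yet)
step 2: append 54 -> window=[35, 54] (not full yet)
step 3: append 76 -> window=[35, 54, 76] (not full yet)
step 4: append 0 -> window=[35, 54, 76, 0] (not full yet)
step 5: append 59 -> window=[35, 54, 76, 0, 59] -> max=76
step 6: append 19 -> window=[54, 76, 0, 59, 19] -> max=76
step 7: append 72 -> window=[76, 0, 59, 19, 72] -> max=76
step 8: append 29 -> window=[0, 59, 19, 72, 29] -> max=72
Window #4 max = 72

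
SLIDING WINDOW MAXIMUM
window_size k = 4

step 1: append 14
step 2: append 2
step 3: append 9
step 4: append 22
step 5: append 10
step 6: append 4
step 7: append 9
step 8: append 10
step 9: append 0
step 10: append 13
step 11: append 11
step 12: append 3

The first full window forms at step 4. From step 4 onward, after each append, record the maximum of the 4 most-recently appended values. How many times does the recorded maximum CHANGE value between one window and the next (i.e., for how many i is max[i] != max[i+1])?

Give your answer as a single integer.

Answer: 2

Derivation:
step 1: append 14 -> window=[14] (not full yet)
step 2: append 2 -> window=[14, 2] (not full yet)
step 3: append 9 -> window=[14, 2, 9] (not full yet)
step 4: append 22 -> window=[14, 2, 9, 22] -> max=22
step 5: append 10 -> window=[2, 9, 22, 10] -> max=22
step 6: append 4 -> window=[9, 22, 10, 4] -> max=22
step 7: append 9 -> window=[22, 10, 4, 9] -> max=22
step 8: append 10 -> window=[10, 4, 9, 10] -> max=10
step 9: append 0 -> window=[4, 9, 10, 0] -> max=10
step 10: append 13 -> window=[9, 10, 0, 13] -> max=13
step 11: append 11 -> window=[10, 0, 13, 11] -> max=13
step 12: append 3 -> window=[0, 13, 11, 3] -> max=13
Recorded maximums: 22 22 22 22 10 10 13 13 13
Changes between consecutive maximums: 2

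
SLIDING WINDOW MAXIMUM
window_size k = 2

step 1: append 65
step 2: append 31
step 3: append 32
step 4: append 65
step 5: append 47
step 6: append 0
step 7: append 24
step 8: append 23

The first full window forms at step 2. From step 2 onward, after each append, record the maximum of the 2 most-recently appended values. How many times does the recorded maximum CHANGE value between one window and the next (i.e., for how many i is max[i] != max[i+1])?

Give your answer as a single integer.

step 1: append 65 -> window=[65] (not full yet)
step 2: append 31 -> window=[65, 31] -> max=65
step 3: append 32 -> window=[31, 32] -> max=32
step 4: append 65 -> window=[32, 65] -> max=65
step 5: append 47 -> window=[65, 47] -> max=65
step 6: append 0 -> window=[47, 0] -> max=47
step 7: append 24 -> window=[0, 24] -> max=24
step 8: append 23 -> window=[24, 23] -> max=24
Recorded maximums: 65 32 65 65 47 24 24
Changes between consecutive maximums: 4

Answer: 4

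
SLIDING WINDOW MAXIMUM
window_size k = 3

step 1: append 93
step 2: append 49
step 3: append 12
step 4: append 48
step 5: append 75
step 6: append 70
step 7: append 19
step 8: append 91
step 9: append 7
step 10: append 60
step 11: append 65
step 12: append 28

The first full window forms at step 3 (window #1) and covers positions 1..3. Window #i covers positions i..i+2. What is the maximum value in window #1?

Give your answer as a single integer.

Answer: 93

Derivation:
step 1: append 93 -> window=[93] (not full yet)
step 2: append 49 -> window=[93, 49] (not full yet)
step 3: append 12 -> window=[93, 49, 12] -> max=93
Window #1 max = 93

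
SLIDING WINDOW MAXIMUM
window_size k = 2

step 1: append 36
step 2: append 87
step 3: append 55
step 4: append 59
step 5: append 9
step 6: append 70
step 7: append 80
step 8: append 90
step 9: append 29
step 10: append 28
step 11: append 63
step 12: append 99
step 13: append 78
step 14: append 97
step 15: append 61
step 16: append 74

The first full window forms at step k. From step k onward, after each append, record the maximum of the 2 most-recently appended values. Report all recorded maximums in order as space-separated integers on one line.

Answer: 87 87 59 59 70 80 90 90 29 63 99 99 97 97 74

Derivation:
step 1: append 36 -> window=[36] (not full yet)
step 2: append 87 -> window=[36, 87] -> max=87
step 3: append 55 -> window=[87, 55] -> max=87
step 4: append 59 -> window=[55, 59] -> max=59
step 5: append 9 -> window=[59, 9] -> max=59
step 6: append 70 -> window=[9, 70] -> max=70
step 7: append 80 -> window=[70, 80] -> max=80
step 8: append 90 -> window=[80, 90] -> max=90
step 9: append 29 -> window=[90, 29] -> max=90
step 10: append 28 -> window=[29, 28] -> max=29
step 11: append 63 -> window=[28, 63] -> max=63
step 12: append 99 -> window=[63, 99] -> max=99
step 13: append 78 -> window=[99, 78] -> max=99
step 14: append 97 -> window=[78, 97] -> max=97
step 15: append 61 -> window=[97, 61] -> max=97
step 16: append 74 -> window=[61, 74] -> max=74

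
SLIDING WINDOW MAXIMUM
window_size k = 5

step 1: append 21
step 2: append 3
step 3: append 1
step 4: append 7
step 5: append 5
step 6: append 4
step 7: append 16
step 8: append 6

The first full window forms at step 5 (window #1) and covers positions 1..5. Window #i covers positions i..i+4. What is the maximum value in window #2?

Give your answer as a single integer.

step 1: append 21 -> window=[21] (not full yet)
step 2: append 3 -> window=[21, 3] (not full yet)
step 3: append 1 -> window=[21, 3, 1] (not full yet)
step 4: append 7 -> window=[21, 3, 1, 7] (not full yet)
step 5: append 5 -> window=[21, 3, 1, 7, 5] -> max=21
step 6: append 4 -> window=[3, 1, 7, 5, 4] -> max=7
Window #2 max = 7

Answer: 7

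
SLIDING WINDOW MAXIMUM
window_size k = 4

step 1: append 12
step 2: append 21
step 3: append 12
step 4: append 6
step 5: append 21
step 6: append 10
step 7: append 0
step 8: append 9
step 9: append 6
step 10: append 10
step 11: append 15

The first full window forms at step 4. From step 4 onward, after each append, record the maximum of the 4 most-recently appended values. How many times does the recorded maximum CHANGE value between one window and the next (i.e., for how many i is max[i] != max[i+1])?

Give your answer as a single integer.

Answer: 2

Derivation:
step 1: append 12 -> window=[12] (not full yet)
step 2: append 21 -> window=[12, 21] (not full yet)
step 3: append 12 -> window=[12, 21, 12] (not full yet)
step 4: append 6 -> window=[12, 21, 12, 6] -> max=21
step 5: append 21 -> window=[21, 12, 6, 21] -> max=21
step 6: append 10 -> window=[12, 6, 21, 10] -> max=21
step 7: append 0 -> window=[6, 21, 10, 0] -> max=21
step 8: append 9 -> window=[21, 10, 0, 9] -> max=21
step 9: append 6 -> window=[10, 0, 9, 6] -> max=10
step 10: append 10 -> window=[0, 9, 6, 10] -> max=10
step 11: append 15 -> window=[9, 6, 10, 15] -> max=15
Recorded maximums: 21 21 21 21 21 10 10 15
Changes between consecutive maximums: 2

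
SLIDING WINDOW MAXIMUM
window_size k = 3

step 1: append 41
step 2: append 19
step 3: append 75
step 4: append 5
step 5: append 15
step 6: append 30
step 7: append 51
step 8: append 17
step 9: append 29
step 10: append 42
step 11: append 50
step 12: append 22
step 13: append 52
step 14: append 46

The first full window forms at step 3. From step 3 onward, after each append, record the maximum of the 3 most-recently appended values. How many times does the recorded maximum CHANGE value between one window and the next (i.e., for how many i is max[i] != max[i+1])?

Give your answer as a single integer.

step 1: append 41 -> window=[41] (not full yet)
step 2: append 19 -> window=[41, 19] (not full yet)
step 3: append 75 -> window=[41, 19, 75] -> max=75
step 4: append 5 -> window=[19, 75, 5] -> max=75
step 5: append 15 -> window=[75, 5, 15] -> max=75
step 6: append 30 -> window=[5, 15, 30] -> max=30
step 7: append 51 -> window=[15, 30, 51] -> max=51
step 8: append 17 -> window=[30, 51, 17] -> max=51
step 9: append 29 -> window=[51, 17, 29] -> max=51
step 10: append 42 -> window=[17, 29, 42] -> max=42
step 11: append 50 -> window=[29, 42, 50] -> max=50
step 12: append 22 -> window=[42, 50, 22] -> max=50
step 13: append 52 -> window=[50, 22, 52] -> max=52
step 14: append 46 -> window=[22, 52, 46] -> max=52
Recorded maximums: 75 75 75 30 51 51 51 42 50 50 52 52
Changes between consecutive maximums: 5

Answer: 5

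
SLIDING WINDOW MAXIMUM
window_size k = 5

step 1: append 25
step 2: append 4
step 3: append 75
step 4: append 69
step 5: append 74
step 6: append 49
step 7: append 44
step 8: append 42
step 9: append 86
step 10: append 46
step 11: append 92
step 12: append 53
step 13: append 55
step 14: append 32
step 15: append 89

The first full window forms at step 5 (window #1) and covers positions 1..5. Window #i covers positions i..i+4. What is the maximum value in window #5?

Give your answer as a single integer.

Answer: 86

Derivation:
step 1: append 25 -> window=[25] (not full yet)
step 2: append 4 -> window=[25, 4] (not full yet)
step 3: append 75 -> window=[25, 4, 75] (not full yet)
step 4: append 69 -> window=[25, 4, 75, 69] (not full yet)
step 5: append 74 -> window=[25, 4, 75, 69, 74] -> max=75
step 6: append 49 -> window=[4, 75, 69, 74, 49] -> max=75
step 7: append 44 -> window=[75, 69, 74, 49, 44] -> max=75
step 8: append 42 -> window=[69, 74, 49, 44, 42] -> max=74
step 9: append 86 -> window=[74, 49, 44, 42, 86] -> max=86
Window #5 max = 86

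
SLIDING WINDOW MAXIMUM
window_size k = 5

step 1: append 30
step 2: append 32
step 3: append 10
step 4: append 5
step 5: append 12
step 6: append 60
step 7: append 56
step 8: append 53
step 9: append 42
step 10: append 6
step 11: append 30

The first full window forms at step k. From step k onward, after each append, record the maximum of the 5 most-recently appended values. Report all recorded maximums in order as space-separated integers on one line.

step 1: append 30 -> window=[30] (not full yet)
step 2: append 32 -> window=[30, 32] (not full yet)
step 3: append 10 -> window=[30, 32, 10] (not full yet)
step 4: append 5 -> window=[30, 32, 10, 5] (not full yet)
step 5: append 12 -> window=[30, 32, 10, 5, 12] -> max=32
step 6: append 60 -> window=[32, 10, 5, 12, 60] -> max=60
step 7: append 56 -> window=[10, 5, 12, 60, 56] -> max=60
step 8: append 53 -> window=[5, 12, 60, 56, 53] -> max=60
step 9: append 42 -> window=[12, 60, 56, 53, 42] -> max=60
step 10: append 6 -> window=[60, 56, 53, 42, 6] -> max=60
step 11: append 30 -> window=[56, 53, 42, 6, 30] -> max=56

Answer: 32 60 60 60 60 60 56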